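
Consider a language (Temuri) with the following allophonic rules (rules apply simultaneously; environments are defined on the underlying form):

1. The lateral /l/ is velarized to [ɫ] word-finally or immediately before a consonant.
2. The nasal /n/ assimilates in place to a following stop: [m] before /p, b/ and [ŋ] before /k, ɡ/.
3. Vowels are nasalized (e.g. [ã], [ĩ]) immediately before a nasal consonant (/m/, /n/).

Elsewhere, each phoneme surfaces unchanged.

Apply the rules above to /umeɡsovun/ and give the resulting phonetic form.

[ũmeɡsovũn]

/u/ (word-initial): before a nasal consonant, so rule 3 applies → [ũ].
/m/ (between /u/ and /e/) is unaffected → [m].
/e/ (between /m/ and /ɡ/) is in the target of rule 3 but the environment (before a nasal consonant) is not met → [e].
/ɡ/ (between /e/ and /s/): no rule targets it → [ɡ].
/s/ stays [s].
/o/ (between /s/ and /v/) is in the target of rule 3 but the environment (before a nasal consonant) is not met → [o].
/v/ — not in any rule's target class → [v].
/u/ meets the environment for rule 3 (before a nasal consonant) → [ũ].
/n/ — word-final; rule 2 does not apply here → [n].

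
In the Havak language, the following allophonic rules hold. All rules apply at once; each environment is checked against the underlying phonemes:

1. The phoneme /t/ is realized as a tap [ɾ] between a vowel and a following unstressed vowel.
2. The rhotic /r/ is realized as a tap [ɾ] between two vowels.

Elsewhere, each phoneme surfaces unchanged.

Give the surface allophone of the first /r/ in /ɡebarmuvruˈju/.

/r/ — between /a/ and /m/; rule 2 does not apply here → [r].

[r]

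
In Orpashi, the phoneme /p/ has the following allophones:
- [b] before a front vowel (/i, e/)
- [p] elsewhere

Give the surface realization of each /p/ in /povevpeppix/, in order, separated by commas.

[p], [b], [p], [b]

Occurrence 1 (position 1): no conditioning environment matches → elsewhere allophone [p].
Occurrence 2 (position 6): before a front vowel (/i, e/) → [b].
Occurrence 3 (position 8): no conditioning environment matches → elsewhere allophone [p].
Occurrence 4 (position 9): before a front vowel (/i, e/) → [b].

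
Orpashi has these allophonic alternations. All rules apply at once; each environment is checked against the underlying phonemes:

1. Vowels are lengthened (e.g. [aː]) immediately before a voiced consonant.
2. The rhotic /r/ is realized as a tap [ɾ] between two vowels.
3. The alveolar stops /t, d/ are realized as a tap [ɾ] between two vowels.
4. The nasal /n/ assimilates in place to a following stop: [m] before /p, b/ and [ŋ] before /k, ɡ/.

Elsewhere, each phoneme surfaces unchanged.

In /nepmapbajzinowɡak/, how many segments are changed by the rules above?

3

Segments that undergo a rule: /a/ → [aː] (rule 1); /i/ → [iː] (rule 1); /o/ → [oː] (rule 1).
All other segments surface unchanged.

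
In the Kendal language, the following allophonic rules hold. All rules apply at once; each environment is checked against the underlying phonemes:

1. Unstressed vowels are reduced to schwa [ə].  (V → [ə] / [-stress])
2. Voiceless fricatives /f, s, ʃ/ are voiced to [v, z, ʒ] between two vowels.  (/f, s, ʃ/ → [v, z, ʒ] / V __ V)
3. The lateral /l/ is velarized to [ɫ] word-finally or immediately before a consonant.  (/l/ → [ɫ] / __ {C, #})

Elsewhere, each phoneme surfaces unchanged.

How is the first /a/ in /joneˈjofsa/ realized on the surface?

/a/ meets the environment for rule 1 (in an unstressed syllable) → [ə].

[ə]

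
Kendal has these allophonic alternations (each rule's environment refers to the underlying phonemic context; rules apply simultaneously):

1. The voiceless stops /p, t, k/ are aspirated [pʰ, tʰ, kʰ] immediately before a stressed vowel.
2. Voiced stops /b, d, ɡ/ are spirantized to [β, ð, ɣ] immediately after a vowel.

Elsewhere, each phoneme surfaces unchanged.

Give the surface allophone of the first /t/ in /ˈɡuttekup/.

/t/ (between /u/ and /t/) fails the environment for rule 1, so it stays [t].

[t]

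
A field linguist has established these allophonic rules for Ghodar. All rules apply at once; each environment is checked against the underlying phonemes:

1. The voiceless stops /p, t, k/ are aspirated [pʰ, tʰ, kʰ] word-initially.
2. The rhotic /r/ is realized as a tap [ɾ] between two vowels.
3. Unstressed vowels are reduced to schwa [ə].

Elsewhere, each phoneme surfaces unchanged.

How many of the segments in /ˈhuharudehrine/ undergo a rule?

6

Segments that undergo a rule: /a/ → [ə] (rule 3); /r/ → [ɾ] (rule 2); /u/ → [ə] (rule 3); /e/ → [ə] (rule 3); /i/ → [ə] (rule 3); /e/ → [ə] (rule 3).
All other segments surface unchanged.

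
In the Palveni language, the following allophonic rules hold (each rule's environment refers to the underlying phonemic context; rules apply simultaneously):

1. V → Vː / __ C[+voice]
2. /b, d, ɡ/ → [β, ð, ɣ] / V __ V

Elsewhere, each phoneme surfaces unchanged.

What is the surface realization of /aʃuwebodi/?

/a/ — word-initial; rule 1 does not apply here → [a].
/u/ meets the environment for rule 1 (before a voiced consonant) → [uː].
/e/ (between /w/ and /b/): before a voiced consonant, so rule 1 applies → [eː].
/b/ (between /e/ and /o/): between two vowels, so rule 2 applies → [β].
/o/ — between /b/ and /d/, before a voiced consonant — surfaces as [oː] (rule 1).
/d/ meets the environment for rule 2 (between two vowels) → [ð].
/i/ (word-final): rule 1 targets it, but not before a voiced consonant → unchanged [i].

[aʃuːweːβoːði]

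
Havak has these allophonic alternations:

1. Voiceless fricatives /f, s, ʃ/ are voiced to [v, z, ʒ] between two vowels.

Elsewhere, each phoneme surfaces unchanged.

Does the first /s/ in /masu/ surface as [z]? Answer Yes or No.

Yes

Rule 1 applies to /s/ (between /a/ and /u/: between two vowels) → [z].
The actual realization is [z], which matches [z].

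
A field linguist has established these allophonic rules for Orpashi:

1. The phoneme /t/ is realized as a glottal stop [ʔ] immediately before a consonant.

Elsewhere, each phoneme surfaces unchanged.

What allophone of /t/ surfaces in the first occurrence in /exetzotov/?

/t/ (between /e/ and /z/): immediately before a consonant, so rule 1 applies → [ʔ].

[ʔ]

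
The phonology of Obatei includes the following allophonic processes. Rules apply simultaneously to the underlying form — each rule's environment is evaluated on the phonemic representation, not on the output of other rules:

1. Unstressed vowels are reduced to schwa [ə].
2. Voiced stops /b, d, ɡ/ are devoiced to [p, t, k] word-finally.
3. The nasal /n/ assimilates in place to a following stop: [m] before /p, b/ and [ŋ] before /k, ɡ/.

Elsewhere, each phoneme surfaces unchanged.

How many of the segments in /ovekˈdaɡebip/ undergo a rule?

Segments that undergo a rule: /o/ → [ə] (rule 1); /e/ → [ə] (rule 1); /e/ → [ə] (rule 1); /i/ → [ə] (rule 1).
All other segments surface unchanged.

4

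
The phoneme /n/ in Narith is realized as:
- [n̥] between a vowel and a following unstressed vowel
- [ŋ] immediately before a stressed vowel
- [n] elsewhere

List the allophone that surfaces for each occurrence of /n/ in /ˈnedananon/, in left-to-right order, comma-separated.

[ŋ], [n̥], [n̥], [n]

Occurrence 1 (position 1): immediately before a stressed vowel → [ŋ].
Occurrence 2 (position 5): between a vowel and a following unstressed vowel → [n̥].
Occurrence 3 (position 7): between a vowel and a following unstressed vowel → [n̥].
Occurrence 4 (position 9): no conditioning environment matches → elsewhere allophone [n].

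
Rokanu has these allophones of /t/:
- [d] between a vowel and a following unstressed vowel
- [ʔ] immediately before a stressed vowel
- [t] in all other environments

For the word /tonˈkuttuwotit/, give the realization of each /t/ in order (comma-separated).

[t], [t], [t], [d], [t]

Occurrence 1 (position 1): no conditioning environment matches → elsewhere allophone [t].
Occurrence 2 (position 6): no conditioning environment matches → elsewhere allophone [t].
Occurrence 3 (position 7): no conditioning environment matches → elsewhere allophone [t].
Occurrence 4 (position 11): between a vowel and a following unstressed vowel → [d].
Occurrence 5 (position 13): no conditioning environment matches → elsewhere allophone [t].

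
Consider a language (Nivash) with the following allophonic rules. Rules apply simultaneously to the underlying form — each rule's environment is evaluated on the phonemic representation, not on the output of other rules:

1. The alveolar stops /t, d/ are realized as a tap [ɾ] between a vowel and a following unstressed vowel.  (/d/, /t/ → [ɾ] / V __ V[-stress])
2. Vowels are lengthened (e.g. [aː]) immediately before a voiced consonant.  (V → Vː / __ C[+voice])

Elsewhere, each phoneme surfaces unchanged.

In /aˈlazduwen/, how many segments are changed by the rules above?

Segments that undergo a rule: /a/ → [aː] (rule 2); /a/ → [aː] (rule 2); /u/ → [uː] (rule 2); /e/ → [eː] (rule 2).
All other segments surface unchanged.

4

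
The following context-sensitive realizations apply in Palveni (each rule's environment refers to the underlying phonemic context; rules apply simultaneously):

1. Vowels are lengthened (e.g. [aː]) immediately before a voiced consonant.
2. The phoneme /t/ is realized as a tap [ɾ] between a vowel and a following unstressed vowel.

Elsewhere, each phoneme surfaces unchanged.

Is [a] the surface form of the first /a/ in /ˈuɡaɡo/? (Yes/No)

/a/ meets the environment for rule 1 (before a voiced consonant) → [aː].
The actual realization is [aː], not [a].

No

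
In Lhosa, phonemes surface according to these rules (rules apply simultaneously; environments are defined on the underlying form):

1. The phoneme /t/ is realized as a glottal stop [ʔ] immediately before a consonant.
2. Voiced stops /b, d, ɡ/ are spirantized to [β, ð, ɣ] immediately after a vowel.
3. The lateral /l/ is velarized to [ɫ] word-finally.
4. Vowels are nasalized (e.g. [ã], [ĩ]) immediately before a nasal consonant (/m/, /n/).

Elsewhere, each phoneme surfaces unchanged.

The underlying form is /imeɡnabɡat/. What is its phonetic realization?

/i/ meets the environment for rule 4 (before a nasal consonant) → [ĩ].
/m/ stays [m].
/e/ (between /m/ and /ɡ/) fails the environment for rule 4, so it stays [e].
/ɡ/ meets the environment for rule 2 (immediately after a vowel) → [ɣ].
/n/ stays [n].
/a/ (between /n/ and /b/): rule 4 targets it, but not before a nasal consonant → unchanged [a].
/b/ — between /a/ and /ɡ/, immediately after a vowel — surfaces as [β] (rule 2).
/ɡ/ (between /b/ and /a/) fails the environment for rule 2, so it stays [ɡ].
/a/ (between /ɡ/ and /t/) fails the environment for rule 4, so it stays [a].
/t/ (word-final): rule 1 targets it, but not immediately before a consonant → unchanged [t].

[ĩmeɣnaβɡat]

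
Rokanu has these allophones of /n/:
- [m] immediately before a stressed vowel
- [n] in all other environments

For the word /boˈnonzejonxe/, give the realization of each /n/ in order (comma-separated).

[m], [n], [n]

Occurrence 1 (position 3): immediately before a stressed vowel → [m].
Occurrence 2 (position 5): no conditioning environment matches → elsewhere allophone [n].
Occurrence 3 (position 10): no conditioning environment matches → elsewhere allophone [n].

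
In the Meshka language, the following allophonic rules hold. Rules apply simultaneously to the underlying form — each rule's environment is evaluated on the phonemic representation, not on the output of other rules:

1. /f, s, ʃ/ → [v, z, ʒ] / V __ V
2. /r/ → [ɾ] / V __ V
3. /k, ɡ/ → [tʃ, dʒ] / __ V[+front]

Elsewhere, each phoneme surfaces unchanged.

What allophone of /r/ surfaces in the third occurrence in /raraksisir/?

/r/ — word-final; rule 2 does not apply here → [r].

[r]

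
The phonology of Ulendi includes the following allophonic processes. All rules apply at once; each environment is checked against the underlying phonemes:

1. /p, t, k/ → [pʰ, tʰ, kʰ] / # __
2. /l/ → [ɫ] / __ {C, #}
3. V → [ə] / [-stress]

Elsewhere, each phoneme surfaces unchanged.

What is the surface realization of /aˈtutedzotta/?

[əˈtutədzəttə]

Rule 3 applies to /a/ (word-initial: in an unstressed syllable) → [ə].
/t/ — between /a/ and /u/; rule 1 does not apply here → [t].
/u/ (between /t/ and /t/) fails the environment for rule 3, so it stays [u].
/t/ — between /u/ and /e/; rule 1 does not apply here → [t].
/e/ — between /t/ and /d/, in an unstressed syllable — surfaces as [ə] (rule 3).
/d/ (between /e/ and /z/) is unaffected → [d].
/z/ (between /d/ and /o/) is unaffected → [z].
/o/ — between /z/ and /t/, in an unstressed syllable — surfaces as [ə] (rule 3).
/t/ (between /o/ and /t/): rule 1 targets it, but not word-initially → unchanged [t].
/t/ (between /t/ and /a/) fails the environment for rule 1, so it stays [t].
/a/ (word-final): in an unstressed syllable, so rule 3 applies → [ə].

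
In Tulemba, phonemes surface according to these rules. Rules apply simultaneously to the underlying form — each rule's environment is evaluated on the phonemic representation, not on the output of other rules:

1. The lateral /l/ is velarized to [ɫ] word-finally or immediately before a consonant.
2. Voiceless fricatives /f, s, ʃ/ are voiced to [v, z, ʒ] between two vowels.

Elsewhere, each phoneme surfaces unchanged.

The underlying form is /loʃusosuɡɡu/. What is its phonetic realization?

/l/ (word-initial) fails the environment for rule 1, so it stays [l].
/o/ (between /l/ and /ʃ/): no rule targets it → [o].
/ʃ/ (between /o/ and /u/): between two vowels, so rule 2 applies → [ʒ].
/u/ (between /ʃ/ and /s/) is unaffected → [u].
/s/ (between /u/ and /o/) occurs between two vowels → [z] by rule 2.
/o/ stays [o].
Rule 2 applies to /s/ (between /o/ and /u/: between two vowels) → [z].
/u/ — not in any rule's target class → [u].
/ɡ/ — not in any rule's target class → [ɡ].
/ɡ/ stays [ɡ].
/u/ stays [u].

[loʒuzozuɡɡu]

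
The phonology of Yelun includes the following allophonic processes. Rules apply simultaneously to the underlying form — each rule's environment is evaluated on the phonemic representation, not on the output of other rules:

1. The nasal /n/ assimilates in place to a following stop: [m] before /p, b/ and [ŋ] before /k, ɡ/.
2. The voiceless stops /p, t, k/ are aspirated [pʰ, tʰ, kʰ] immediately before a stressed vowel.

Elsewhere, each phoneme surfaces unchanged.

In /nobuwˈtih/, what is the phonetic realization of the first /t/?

/t/ (between /w/ and /i/) occurs immediately before a stressed vowel → [tʰ] by rule 2.

[tʰ]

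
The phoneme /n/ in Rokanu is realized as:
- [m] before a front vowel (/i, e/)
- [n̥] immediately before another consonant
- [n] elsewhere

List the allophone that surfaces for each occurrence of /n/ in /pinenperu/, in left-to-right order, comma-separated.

[m], [n̥]

Occurrence 1 (position 3): before a front vowel (/i, e/) → [m].
Occurrence 2 (position 5): immediately before another consonant → [n̥].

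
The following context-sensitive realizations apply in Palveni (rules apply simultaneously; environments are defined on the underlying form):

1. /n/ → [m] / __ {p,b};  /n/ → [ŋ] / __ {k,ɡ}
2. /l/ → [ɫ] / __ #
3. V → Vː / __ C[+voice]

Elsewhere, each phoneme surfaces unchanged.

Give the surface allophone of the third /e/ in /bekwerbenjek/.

/e/ (between /b/ and /n/) occurs before a voiced consonant → [eː] by rule 3.

[eː]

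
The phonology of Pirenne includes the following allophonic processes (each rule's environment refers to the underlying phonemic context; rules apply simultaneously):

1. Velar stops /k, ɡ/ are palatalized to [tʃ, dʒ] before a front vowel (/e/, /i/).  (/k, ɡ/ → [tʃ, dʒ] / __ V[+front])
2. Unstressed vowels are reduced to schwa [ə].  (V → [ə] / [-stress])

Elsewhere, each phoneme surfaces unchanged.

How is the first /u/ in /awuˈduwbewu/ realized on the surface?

[ə]

/u/ — between /w/ and /d/, in an unstressed syllable — surfaces as [ə] (rule 2).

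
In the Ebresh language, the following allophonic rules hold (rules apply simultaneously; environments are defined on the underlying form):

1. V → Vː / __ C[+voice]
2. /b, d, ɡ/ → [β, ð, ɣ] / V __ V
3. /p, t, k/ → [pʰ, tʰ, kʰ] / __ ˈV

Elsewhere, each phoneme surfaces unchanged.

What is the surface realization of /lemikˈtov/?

/l/ — not in any rule's target class → [l].
/e/ meets the environment for rule 1 (before a voiced consonant) → [eː].
/m/ — not in any rule's target class → [m].
/i/ (between /m/ and /k/) fails the environment for rule 1, so it stays [i].
/k/ (between /i/ and /t/) is in the target of rule 3 but the environment (immediately before a stressed vowel) is not met → [k].
/t/ (between /k/ and /o/) occurs immediately before a stressed vowel → [tʰ] by rule 3.
/o/ meets the environment for rule 1 (before a voiced consonant) → [oː].
/v/ (word-final): no rule targets it → [v].

[leːmikˈtʰoːv]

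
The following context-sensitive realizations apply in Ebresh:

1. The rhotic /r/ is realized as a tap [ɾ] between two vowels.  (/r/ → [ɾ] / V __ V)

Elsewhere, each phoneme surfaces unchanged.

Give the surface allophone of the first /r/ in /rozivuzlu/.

[r]

/r/ — word-initial; rule 1 does not apply here → [r].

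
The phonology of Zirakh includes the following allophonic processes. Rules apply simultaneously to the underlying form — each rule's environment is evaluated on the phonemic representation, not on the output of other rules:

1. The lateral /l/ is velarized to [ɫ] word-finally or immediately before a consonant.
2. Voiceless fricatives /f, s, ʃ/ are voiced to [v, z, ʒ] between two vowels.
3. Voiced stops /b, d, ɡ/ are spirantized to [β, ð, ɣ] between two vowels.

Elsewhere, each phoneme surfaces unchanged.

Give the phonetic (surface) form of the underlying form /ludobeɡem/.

/l/ (word-initial) is in the target of rule 1 but the environment (word-finally or immediately before a consonant) is not met → [l].
/u/ — not in any rule's target class → [u].
/d/ meets the environment for rule 3 (between two vowels) → [ð].
/o/ — not in any rule's target class → [o].
/b/ (between /o/ and /e/) occurs between two vowels → [β] by rule 3.
/e/ — not in any rule's target class → [e].
Rule 3 applies to /ɡ/ (between /e/ and /e/: between two vowels) → [ɣ].
/e/ (between /ɡ/ and /m/): no rule targets it → [e].
/m/ — not in any rule's target class → [m].

[luðoβeɣem]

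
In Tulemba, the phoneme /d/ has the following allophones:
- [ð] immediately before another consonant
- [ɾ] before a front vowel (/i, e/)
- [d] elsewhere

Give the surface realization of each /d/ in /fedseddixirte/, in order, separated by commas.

[ð], [ð], [ɾ]

Occurrence 1 (position 3): immediately before another consonant → [ð].
Occurrence 2 (position 6): immediately before another consonant → [ð].
Occurrence 3 (position 7): before a front vowel (/i, e/) → [ɾ].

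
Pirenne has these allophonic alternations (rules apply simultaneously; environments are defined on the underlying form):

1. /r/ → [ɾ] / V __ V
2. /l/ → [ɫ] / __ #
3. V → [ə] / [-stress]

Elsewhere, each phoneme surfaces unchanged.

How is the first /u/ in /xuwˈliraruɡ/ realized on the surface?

/u/ (between /x/ and /w/) occurs in an unstressed syllable → [ə] by rule 3.

[ə]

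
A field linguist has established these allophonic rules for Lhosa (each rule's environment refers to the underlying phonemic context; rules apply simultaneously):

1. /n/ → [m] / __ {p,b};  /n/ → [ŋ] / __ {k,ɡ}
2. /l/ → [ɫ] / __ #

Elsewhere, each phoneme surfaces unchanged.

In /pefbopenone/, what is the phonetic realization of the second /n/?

[n]

/n/ (between /o/ and /e/) fails the environment for rule 1, so it stays [n].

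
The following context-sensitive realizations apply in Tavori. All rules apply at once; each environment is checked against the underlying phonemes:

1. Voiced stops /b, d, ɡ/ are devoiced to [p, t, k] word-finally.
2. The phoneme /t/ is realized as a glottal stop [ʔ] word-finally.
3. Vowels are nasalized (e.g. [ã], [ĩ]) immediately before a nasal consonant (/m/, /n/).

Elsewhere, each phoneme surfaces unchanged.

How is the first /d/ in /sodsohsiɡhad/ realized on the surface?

[d]

/d/ — between /o/ and /s/; rule 1 does not apply here → [d].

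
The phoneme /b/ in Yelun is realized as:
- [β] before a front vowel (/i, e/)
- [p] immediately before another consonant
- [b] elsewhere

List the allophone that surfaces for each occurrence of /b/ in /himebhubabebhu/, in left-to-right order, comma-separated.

Occurrence 1 (position 5): immediately before another consonant → [p].
Occurrence 2 (position 8): no conditioning environment matches → elsewhere allophone [b].
Occurrence 3 (position 10): before a front vowel (/i, e/) → [β].
Occurrence 4 (position 12): immediately before another consonant → [p].

[p], [b], [β], [p]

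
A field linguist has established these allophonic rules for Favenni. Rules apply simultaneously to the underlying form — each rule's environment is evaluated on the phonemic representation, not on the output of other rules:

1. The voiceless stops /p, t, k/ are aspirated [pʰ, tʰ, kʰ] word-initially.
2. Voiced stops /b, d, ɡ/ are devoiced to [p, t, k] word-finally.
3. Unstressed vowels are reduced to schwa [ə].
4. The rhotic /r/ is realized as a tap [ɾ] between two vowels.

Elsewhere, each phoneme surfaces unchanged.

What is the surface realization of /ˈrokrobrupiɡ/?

[ˈrokrəbrəpək]

/r/ — word-initial; rule 4 does not apply here → [r].
/o/ — between /r/ and /k/; rule 3 does not apply here → [o].
/k/ (between /o/ and /r/) fails the environment for rule 1, so it stays [k].
/r/ (between /k/ and /o/): rule 4 targets it, but not between two vowels → unchanged [r].
/o/ — between /r/ and /b/, in an unstressed syllable — surfaces as [ə] (rule 3).
/b/ (between /o/ and /r/) is in the target of rule 2 but the environment (word-finally) is not met → [b].
/r/ (between /b/ and /u/) fails the environment for rule 4, so it stays [r].
/u/ (between /r/ and /p/): in an unstressed syllable, so rule 3 applies → [ə].
/p/ — between /u/ and /i/; rule 1 does not apply here → [p].
/i/ — between /p/ and /ɡ/, in an unstressed syllable — surfaces as [ə] (rule 3).
/ɡ/ (word-final) occurs word-finally → [k] by rule 2.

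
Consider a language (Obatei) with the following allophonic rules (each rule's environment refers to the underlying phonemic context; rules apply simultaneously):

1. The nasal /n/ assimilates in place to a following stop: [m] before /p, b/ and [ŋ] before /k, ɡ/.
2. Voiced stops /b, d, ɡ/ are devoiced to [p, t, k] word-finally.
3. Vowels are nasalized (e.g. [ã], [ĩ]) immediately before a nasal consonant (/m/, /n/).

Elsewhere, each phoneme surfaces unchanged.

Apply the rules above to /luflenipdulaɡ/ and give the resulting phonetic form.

/u/ (between /l/ and /f/): rule 3 targets it, but not before a nasal consonant → unchanged [u].
/e/ meets the environment for rule 3 (before a nasal consonant) → [ẽ].
/n/ — between /e/ and /i/; rule 1 does not apply here → [n].
/i/ (between /n/ and /p/) fails the environment for rule 3, so it stays [i].
/d/ (between /p/ and /u/) is in the target of rule 2 but the environment (word-finally) is not met → [d].
/u/ (between /d/ and /l/): rule 3 targets it, but not before a nasal consonant → unchanged [u].
/a/ (between /l/ and /ɡ/) is in the target of rule 3 but the environment (before a nasal consonant) is not met → [a].
/ɡ/ — word-final, word-finally — surfaces as [k] (rule 2).

[luflẽnipdulak]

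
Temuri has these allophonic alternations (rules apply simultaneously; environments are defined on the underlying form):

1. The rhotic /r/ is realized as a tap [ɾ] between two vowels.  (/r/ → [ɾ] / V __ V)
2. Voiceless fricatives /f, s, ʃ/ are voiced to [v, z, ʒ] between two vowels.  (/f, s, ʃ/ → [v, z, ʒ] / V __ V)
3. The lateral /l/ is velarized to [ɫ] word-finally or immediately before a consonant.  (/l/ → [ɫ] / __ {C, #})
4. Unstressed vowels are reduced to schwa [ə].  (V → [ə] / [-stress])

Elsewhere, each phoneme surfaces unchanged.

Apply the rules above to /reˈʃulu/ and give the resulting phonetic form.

[rəˈʒulə]

/r/ (word-initial) is in the target of rule 1 but the environment (between two vowels) is not met → [r].
/e/ (between /r/ and /ʃ/) occurs in an unstressed syllable → [ə] by rule 4.
Rule 2 applies to /ʃ/ (between /e/ and /u/: between two vowels) → [ʒ].
/u/ (between /ʃ/ and /l/): rule 4 targets it, but not in an unstressed syllable → unchanged [u].
/l/ — between /u/ and /u/; rule 3 does not apply here → [l].
Rule 4 applies to /u/ (word-final: in an unstressed syllable) → [ə].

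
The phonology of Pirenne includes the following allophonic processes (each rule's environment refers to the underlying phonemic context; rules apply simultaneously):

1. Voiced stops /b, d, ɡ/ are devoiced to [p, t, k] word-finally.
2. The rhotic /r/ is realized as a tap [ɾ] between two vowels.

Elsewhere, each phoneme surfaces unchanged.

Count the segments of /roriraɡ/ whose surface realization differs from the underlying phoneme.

Segments that undergo a rule: /r/ → [ɾ] (rule 2); /r/ → [ɾ] (rule 2); /ɡ/ → [k] (rule 1).
All other segments surface unchanged.

3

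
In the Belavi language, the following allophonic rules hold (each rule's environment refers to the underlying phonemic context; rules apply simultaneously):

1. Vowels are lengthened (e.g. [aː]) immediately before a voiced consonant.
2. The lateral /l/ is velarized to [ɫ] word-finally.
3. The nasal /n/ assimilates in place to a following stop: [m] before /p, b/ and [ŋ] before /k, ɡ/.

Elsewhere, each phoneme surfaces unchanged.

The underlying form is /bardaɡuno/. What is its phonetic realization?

[baːrdaːɡuːno]

/b/ (word-initial): no rule targets it → [b].
/a/ — between /b/ and /r/, before a voiced consonant — surfaces as [aː] (rule 1).
/r/ (between /a/ and /d/): no rule targets it → [r].
/d/ stays [d].
/a/ (between /d/ and /ɡ/) occurs before a voiced consonant → [aː] by rule 1.
/ɡ/ stays [ɡ].
/u/ — between /ɡ/ and /n/, before a voiced consonant — surfaces as [uː] (rule 1).
/n/ (between /u/ and /o/): rule 3 targets it, but not before a labial or velar stop → unchanged [n].
/o/ (word-final) fails the environment for rule 1, so it stays [o].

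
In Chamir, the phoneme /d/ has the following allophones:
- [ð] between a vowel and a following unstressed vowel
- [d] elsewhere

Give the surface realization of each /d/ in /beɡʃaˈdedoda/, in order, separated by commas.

Occurrence 1 (position 6): no conditioning environment matches → elsewhere allophone [d].
Occurrence 2 (position 8): between a vowel and a following unstressed vowel → [ð].
Occurrence 3 (position 10): between a vowel and a following unstressed vowel → [ð].

[d], [ð], [ð]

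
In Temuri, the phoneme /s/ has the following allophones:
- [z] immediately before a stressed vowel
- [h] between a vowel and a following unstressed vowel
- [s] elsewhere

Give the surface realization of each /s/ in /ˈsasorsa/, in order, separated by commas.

Occurrence 1 (position 1): immediately before a stressed vowel → [z].
Occurrence 2 (position 3): between a vowel and a following unstressed vowel → [h].
Occurrence 3 (position 6): no conditioning environment matches → elsewhere allophone [s].

[z], [h], [s]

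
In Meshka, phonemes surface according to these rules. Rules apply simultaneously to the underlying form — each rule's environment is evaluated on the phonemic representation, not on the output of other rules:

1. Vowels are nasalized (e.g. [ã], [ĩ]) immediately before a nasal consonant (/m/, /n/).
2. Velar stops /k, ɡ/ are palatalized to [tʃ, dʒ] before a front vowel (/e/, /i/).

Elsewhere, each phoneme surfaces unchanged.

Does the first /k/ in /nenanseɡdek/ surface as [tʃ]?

/k/ (word-final) fails the environment for rule 2, so it stays [k].
The actual realization is [k], not [tʃ].

No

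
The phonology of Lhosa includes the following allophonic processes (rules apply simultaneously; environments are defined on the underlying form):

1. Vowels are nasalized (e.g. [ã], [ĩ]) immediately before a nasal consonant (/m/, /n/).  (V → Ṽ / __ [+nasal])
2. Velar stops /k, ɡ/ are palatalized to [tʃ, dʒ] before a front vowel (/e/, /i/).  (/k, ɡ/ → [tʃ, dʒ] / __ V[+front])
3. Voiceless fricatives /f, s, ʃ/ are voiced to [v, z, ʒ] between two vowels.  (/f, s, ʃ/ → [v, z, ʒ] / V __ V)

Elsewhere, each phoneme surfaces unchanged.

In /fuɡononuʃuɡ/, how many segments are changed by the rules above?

3

Segments that undergo a rule: /o/ → [õ] (rule 1); /o/ → [õ] (rule 1); /ʃ/ → [ʒ] (rule 3).
All other segments surface unchanged.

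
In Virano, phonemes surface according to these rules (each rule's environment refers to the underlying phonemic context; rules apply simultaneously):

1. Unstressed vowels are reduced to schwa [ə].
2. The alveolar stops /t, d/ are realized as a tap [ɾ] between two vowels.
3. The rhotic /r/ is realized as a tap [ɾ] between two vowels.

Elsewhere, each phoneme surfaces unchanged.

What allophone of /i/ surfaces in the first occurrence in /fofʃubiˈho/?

[ə]

/i/ (between /b/ and /h/) occurs in an unstressed syllable → [ə] by rule 1.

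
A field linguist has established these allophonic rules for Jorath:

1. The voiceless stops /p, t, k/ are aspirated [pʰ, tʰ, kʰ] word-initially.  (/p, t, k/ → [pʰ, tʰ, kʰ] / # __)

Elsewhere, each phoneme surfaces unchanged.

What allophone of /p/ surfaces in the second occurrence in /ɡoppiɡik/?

[p]

/p/ (between /p/ and /i/) fails the environment for rule 1, so it stays [p].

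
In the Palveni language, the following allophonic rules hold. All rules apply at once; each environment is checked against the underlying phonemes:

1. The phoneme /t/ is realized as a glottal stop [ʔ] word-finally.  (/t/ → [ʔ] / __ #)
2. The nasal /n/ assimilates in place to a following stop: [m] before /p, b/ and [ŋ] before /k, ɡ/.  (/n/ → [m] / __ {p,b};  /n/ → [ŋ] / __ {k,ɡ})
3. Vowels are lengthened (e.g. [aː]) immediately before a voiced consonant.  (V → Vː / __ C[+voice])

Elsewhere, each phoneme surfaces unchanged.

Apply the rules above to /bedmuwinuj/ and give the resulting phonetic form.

[beːdmuːwiːnuːj]

/b/ (word-initial) is unaffected → [b].
/e/ (between /b/ and /d/) occurs before a voiced consonant → [eː] by rule 3.
/d/ stays [d].
/m/ stays [m].
/u/ (between /m/ and /w/): before a voiced consonant, so rule 3 applies → [uː].
/w/ stays [w].
/i/ (between /w/ and /n/) occurs before a voiced consonant → [iː] by rule 3.
/n/ (between /i/ and /u/) fails the environment for rule 2, so it stays [n].
/u/ meets the environment for rule 3 (before a voiced consonant) → [uː].
/j/ (word-final): no rule targets it → [j].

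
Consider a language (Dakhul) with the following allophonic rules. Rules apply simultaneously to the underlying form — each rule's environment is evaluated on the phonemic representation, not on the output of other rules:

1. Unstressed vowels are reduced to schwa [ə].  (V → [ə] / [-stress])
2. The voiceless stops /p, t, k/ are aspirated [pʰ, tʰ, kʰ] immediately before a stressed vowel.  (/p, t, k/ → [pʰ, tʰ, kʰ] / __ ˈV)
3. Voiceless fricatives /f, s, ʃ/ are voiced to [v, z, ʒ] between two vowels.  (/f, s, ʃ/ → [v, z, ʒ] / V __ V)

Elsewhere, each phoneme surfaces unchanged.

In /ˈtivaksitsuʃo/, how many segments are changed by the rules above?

6

Segments that undergo a rule: /t/ → [tʰ] (rule 2); /a/ → [ə] (rule 1); /i/ → [ə] (rule 1); /u/ → [ə] (rule 1); /ʃ/ → [ʒ] (rule 3); /o/ → [ə] (rule 1).
All other segments surface unchanged.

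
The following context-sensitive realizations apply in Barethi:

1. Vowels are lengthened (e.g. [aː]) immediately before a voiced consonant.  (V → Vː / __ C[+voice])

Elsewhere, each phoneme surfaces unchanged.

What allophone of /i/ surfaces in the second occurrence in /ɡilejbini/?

[iː]

/i/ (between /b/ and /n/) occurs before a voiced consonant → [iː] by rule 1.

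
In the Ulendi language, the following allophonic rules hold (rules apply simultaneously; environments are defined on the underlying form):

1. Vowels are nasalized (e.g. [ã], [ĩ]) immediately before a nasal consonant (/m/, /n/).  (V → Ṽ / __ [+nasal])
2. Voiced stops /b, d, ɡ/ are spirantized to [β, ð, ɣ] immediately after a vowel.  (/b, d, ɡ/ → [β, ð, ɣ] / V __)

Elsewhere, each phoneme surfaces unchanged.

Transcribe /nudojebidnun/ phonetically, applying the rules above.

[nuðojeβiðnũn]

/n/ — not in any rule's target class → [n].
/u/ (between /n/ and /d/) fails the environment for rule 1, so it stays [u].
/d/ meets the environment for rule 2 (immediately after a vowel) → [ð].
/o/ — between /d/ and /j/; rule 1 does not apply here → [o].
/j/ (between /o/ and /e/) is unaffected → [j].
/e/ (between /j/ and /b/): rule 1 targets it, but not before a nasal consonant → unchanged [e].
/b/ (between /e/ and /i/) occurs immediately after a vowel → [β] by rule 2.
/i/ (between /b/ and /d/) fails the environment for rule 1, so it stays [i].
/d/ — between /i/ and /n/, immediately after a vowel — surfaces as [ð] (rule 2).
/n/ stays [n].
/u/ meets the environment for rule 1 (before a nasal consonant) → [ũ].
/n/ (word-final) is unaffected → [n].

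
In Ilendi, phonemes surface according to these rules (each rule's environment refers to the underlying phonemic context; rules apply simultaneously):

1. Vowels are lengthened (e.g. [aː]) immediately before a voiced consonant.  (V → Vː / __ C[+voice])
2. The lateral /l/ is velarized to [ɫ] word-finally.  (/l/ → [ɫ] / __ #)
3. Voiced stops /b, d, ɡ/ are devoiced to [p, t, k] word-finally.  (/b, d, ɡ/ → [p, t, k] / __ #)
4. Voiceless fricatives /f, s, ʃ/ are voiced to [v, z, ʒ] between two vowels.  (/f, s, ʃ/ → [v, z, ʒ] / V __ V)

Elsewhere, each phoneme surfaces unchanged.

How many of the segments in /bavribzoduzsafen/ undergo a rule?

Segments that undergo a rule: /a/ → [aː] (rule 1); /i/ → [iː] (rule 1); /o/ → [oː] (rule 1); /u/ → [uː] (rule 1); /f/ → [v] (rule 4); /e/ → [eː] (rule 1).
All other segments surface unchanged.

6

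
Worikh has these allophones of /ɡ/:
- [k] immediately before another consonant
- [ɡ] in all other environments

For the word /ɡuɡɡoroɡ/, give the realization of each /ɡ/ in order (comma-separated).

[ɡ], [k], [ɡ], [ɡ]

Occurrence 1 (position 1): no conditioning environment matches → elsewhere allophone [ɡ].
Occurrence 2 (position 3): immediately before another consonant → [k].
Occurrence 3 (position 4): no conditioning environment matches → elsewhere allophone [ɡ].
Occurrence 4 (position 8): no conditioning environment matches → elsewhere allophone [ɡ].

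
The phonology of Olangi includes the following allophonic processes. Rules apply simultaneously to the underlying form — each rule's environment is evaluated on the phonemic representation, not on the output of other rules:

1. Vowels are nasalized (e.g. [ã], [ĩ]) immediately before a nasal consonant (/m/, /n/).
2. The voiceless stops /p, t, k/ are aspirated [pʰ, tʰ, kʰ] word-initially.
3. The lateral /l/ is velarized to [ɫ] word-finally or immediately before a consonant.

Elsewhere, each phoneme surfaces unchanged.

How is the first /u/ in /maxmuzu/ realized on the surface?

/u/ (between /m/ and /z/) is in the target of rule 1 but the environment (before a nasal consonant) is not met → [u].

[u]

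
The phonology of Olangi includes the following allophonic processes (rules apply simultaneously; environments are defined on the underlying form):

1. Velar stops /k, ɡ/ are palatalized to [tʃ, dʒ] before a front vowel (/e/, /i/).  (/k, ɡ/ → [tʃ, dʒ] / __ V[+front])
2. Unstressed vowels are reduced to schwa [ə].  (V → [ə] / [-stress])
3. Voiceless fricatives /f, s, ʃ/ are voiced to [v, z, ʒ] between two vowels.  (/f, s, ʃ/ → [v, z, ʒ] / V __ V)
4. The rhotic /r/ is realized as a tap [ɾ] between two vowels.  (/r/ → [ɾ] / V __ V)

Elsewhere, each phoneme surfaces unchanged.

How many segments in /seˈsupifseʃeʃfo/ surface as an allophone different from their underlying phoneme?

7

Segments that undergo a rule: /e/ → [ə] (rule 2); /s/ → [z] (rule 3); /i/ → [ə] (rule 2); /e/ → [ə] (rule 2); /ʃ/ → [ʒ] (rule 3); /e/ → [ə] (rule 2); /o/ → [ə] (rule 2).
All other segments surface unchanged.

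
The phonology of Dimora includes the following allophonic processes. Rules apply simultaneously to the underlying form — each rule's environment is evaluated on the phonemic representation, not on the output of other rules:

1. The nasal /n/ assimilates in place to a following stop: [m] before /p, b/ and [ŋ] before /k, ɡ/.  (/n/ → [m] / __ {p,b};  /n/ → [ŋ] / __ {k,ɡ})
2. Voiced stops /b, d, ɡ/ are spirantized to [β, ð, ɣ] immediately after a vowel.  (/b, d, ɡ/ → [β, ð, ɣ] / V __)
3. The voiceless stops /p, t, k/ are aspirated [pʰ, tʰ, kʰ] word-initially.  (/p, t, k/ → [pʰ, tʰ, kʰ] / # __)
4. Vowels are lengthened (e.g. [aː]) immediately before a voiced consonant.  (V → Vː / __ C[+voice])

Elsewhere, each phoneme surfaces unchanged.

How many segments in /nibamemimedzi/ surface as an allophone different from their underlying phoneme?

7

Segments that undergo a rule: /i/ → [iː] (rule 4); /b/ → [β] (rule 2); /a/ → [aː] (rule 4); /e/ → [eː] (rule 4); /i/ → [iː] (rule 4); /e/ → [eː] (rule 4); /d/ → [ð] (rule 2).
All other segments surface unchanged.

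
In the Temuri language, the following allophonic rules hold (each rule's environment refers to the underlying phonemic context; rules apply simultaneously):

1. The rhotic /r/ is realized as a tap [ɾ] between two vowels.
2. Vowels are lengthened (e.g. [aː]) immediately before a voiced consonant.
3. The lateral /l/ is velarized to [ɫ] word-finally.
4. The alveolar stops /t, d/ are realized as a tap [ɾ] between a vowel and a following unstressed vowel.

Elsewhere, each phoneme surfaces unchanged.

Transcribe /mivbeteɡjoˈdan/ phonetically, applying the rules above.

/m/ stays [m].
/i/ meets the environment for rule 2 (before a voiced consonant) → [iː].
/v/ — not in any rule's target class → [v].
/b/ — not in any rule's target class → [b].
/e/ — between /b/ and /t/; rule 2 does not apply here → [e].
Rule 4 applies to /t/ (between /e/ and /e/: between a vowel and a following unstressed vowel) → [ɾ].
/e/ (between /t/ and /ɡ/): before a voiced consonant, so rule 2 applies → [eː].
/ɡ/ (between /e/ and /j/): no rule targets it → [ɡ].
/j/ stays [j].
/o/ meets the environment for rule 2 (before a voiced consonant) → [oː].
/d/ (between /o/ and /a/) is in the target of rule 4 but the environment (between a vowel and a following unstressed vowel) is not met → [d].
/a/ meets the environment for rule 2 (before a voiced consonant) → [aː].
/n/ — not in any rule's target class → [n].

[miːvbeɾeːɡjoːˈdaːn]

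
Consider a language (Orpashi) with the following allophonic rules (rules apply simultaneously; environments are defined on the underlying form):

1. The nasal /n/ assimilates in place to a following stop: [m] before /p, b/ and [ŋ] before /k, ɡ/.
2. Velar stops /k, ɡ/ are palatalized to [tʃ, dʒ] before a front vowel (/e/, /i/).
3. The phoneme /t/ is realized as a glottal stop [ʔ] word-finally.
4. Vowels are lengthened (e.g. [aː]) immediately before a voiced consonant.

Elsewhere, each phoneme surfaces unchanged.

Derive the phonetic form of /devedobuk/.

[deːveːdoːbuk]

/d/ (word-initial): no rule targets it → [d].
Rule 4 applies to /e/ (between /d/ and /v/: before a voiced consonant) → [eː].
/v/ — not in any rule's target class → [v].
/e/ (between /v/ and /d/) occurs before a voiced consonant → [eː] by rule 4.
/d/ stays [d].
/o/ (between /d/ and /b/): before a voiced consonant, so rule 4 applies → [oː].
/b/ (between /o/ and /u/): no rule targets it → [b].
/u/ (between /b/ and /k/): rule 4 targets it, but not before a voiced consonant → unchanged [u].
/k/ — word-final; rule 2 does not apply here → [k].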